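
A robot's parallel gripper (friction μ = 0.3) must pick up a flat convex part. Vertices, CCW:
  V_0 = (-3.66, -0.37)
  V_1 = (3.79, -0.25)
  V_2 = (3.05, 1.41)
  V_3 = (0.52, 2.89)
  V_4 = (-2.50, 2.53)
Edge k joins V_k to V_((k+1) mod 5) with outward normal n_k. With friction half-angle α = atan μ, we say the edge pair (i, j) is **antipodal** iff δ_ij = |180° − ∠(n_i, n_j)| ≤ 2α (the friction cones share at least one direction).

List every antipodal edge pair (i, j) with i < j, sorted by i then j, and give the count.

α = atan 0.3 = 16.70°;  2α = 33.40°
n_0 = (+0.0161, -0.9999)
n_1 = (+0.9134, +0.4072)
n_2 = (+0.5049, +0.8632)
n_3 = (-0.1184, +0.9930)
n_4 = (-0.9285, +0.3714)
  (0,1): δ = 66.90°  ·
  (0,2): δ = 31.25°  ✓
  (0,3): δ = 5.88°  ✓
  (0,4): δ = 67.28°  ·
  (1,2): δ = 144.35°  ·
  (1,3): δ = 107.23°  ·
  (1,4): δ = 45.83°  ·
  (2,3): δ = 142.88°  ·
  (2,4): δ = 81.47°  ·
  (3,4): δ = 118.60°  ·
antipodal pairs: 2

count = 2; pairs: (0,2), (0,3)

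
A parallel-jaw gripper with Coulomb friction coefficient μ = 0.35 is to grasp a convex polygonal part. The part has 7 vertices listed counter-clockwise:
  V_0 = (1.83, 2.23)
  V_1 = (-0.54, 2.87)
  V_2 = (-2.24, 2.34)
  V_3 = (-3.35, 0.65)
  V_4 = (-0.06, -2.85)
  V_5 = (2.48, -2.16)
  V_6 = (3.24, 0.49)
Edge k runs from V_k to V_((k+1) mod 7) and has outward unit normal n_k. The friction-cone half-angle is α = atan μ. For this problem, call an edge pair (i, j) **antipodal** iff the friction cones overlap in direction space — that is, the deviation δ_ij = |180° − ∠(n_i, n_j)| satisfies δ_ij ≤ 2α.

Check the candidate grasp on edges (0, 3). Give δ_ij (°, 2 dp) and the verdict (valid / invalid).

δ = 31.66°, valid

α = atan 0.35 = 19.29°;  2α = 38.58°
edge 0: e_0 = (-2.37, +0.64);  n_0 = (+0.2607, +0.9654)
edge 3: e_3 = (+3.29, -3.50);  n_3 = (-0.7286, -0.6849)
∠(n_0, n_3) = 148.34°
δ = |180° − 148.34°| = 31.66°
31.66° ≤ 2α = 38.58°  →  valid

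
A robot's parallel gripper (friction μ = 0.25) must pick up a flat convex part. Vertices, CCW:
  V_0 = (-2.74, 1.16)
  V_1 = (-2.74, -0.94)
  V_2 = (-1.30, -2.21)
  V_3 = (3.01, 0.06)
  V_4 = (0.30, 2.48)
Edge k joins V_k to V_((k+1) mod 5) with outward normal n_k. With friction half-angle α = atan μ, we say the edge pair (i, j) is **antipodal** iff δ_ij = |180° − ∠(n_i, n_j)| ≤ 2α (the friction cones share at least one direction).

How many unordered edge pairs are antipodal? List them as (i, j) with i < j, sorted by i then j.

α = atan 0.25 = 14.04°;  2α = 28.07°
n_0 = (-1.0000, -0.0000)
n_1 = (-0.6614, -0.7500)
n_2 = (+0.4660, -0.8848)
n_3 = (+0.6661, +0.7459)
n_4 = (-0.3983, +0.9173)
  (0,1): δ = 131.41°  ·
  (0,2): δ = 62.23°  ·
  (0,3): δ = 48.24°  ·
  (0,4): δ = 113.47°  ·
  (1,2): δ = 110.81°  ·
  (1,3): δ = 0.35°  ✓
  (1,4): δ = 64.88°  ·
  (2,3): δ = 69.54°  ·
  (2,4): δ = 4.30°  ✓
  (3,4): δ = 114.76°  ·
antipodal pairs: 2

count = 2; pairs: (1,3), (2,4)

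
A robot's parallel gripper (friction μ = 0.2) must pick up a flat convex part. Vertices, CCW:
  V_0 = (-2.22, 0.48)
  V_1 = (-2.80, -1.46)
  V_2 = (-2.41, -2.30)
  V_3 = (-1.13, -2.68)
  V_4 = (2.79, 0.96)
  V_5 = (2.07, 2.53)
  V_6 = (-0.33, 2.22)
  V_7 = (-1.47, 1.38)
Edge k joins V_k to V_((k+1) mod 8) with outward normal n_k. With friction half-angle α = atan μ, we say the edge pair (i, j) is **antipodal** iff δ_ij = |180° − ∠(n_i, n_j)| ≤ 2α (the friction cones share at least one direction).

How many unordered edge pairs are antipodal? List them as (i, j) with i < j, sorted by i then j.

α = atan 0.2 = 11.31°;  2α = 22.62°
n_0 = (-0.9581, +0.2864)
n_1 = (-0.9070, -0.4211)
n_2 = (-0.2846, -0.9586)
n_3 = (+0.6805, -0.7328)
n_4 = (+0.9090, +0.4169)
n_5 = (-0.1281, +0.9918)
n_6 = (-0.5932, +0.8051)
n_7 = (-0.7682, +0.6402)
  (0,1): δ = 138.45°  ·
  (0,2): δ = 89.89°  ·
  (0,3): δ = 30.48°  ·
  (0,4): δ = 41.28°  ·
  (0,5): δ = 114.00°  ·
  (0,6): δ = 143.03°  ·
  (0,7): δ = 156.84°  ·
  (1,2): δ = 131.44°  ·
  (1,3): δ = 72.03°  ·
  (1,4): δ = 0.27°  ✓
  (1,5): δ = 72.46°  ·
  (1,6): δ = 101.48°  ·
  (1,7): δ = 115.29°  ·
  (2,3): δ = 120.59°  ·
  (2,4): δ = 48.83°  ·
  (2,5): δ = 23.89°  ·
  (2,6): δ = 52.92°  ·
  (2,7): δ = 66.73°  ·
  (3,4): δ = 108.24°  ·
  (3,5): δ = 35.52°  ·
  (3,6): δ = 6.49°  ✓
  (3,7): δ = 7.32°  ✓
  (4,5): δ = 107.28°  ·
  (4,6): δ = 78.25°  ·
  (4,7): δ = 64.44°  ·
  (5,6): δ = 150.98°  ·
  (5,7): δ = 137.17°  ·
  (6,7): δ = 166.19°  ·
antipodal pairs: 3

count = 3; pairs: (1,4), (3,6), (3,7)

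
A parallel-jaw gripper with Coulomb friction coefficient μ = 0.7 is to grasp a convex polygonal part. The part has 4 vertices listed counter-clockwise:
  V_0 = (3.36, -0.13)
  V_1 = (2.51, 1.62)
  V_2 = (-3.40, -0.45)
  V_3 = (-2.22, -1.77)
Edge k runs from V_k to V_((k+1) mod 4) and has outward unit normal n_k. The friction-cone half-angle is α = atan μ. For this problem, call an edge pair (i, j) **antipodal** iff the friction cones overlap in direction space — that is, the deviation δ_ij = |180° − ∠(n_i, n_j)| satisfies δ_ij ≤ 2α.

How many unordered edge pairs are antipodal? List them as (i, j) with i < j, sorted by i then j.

count = 3; pairs: (0,2), (1,2), (1,3)

α = atan 0.7 = 34.99°;  2α = 69.98°
n_0 = (+0.8995, +0.4369)
n_1 = (-0.3306, +0.9438)
n_2 = (-0.7455, -0.6665)
n_3 = (+0.2820, -0.9594)
  (0,1): δ = 96.60°  ·
  (0,2): δ = 15.89°  ✓
  (0,3): δ = 80.47°  ·
  (1,2): δ = 67.51°  ✓
  (1,3): δ = 2.92°  ✓
  (2,3): δ = 115.42°  ·
antipodal pairs: 3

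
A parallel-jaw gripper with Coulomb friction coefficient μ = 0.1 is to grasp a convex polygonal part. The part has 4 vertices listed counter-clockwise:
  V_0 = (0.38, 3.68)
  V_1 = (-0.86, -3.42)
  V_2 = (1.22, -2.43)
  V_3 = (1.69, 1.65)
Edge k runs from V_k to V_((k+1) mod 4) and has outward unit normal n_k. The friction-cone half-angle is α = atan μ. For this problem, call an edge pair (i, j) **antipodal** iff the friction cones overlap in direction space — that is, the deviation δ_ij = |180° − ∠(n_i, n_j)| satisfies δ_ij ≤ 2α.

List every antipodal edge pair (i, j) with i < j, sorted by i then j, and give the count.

α = atan 0.1 = 5.71°;  2α = 11.42°
n_0 = (-0.9851, +0.1720)
n_1 = (+0.4298, -0.9029)
n_2 = (+0.9934, -0.1144)
n_3 = (+0.8402, +0.5422)
  (0,1): δ = 54.64°  ·
  (0,2): δ = 3.34°  ✓
  (0,3): δ = 42.74°  ·
  (1,2): δ = 122.02°  ·
  (1,3): δ = 82.62°  ·
  (2,3): δ = 140.59°  ·
antipodal pairs: 1

count = 1; pairs: (0,2)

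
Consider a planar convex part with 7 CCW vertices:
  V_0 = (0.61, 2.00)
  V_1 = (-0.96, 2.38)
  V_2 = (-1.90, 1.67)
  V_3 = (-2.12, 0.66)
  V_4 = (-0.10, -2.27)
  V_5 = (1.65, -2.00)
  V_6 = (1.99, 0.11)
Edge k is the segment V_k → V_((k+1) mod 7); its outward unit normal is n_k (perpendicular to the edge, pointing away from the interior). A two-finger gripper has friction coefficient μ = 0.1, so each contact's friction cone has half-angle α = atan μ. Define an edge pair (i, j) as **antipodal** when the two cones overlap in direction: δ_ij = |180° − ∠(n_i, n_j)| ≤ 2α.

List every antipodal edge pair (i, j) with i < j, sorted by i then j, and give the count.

α = atan 0.1 = 5.71°;  2α = 11.42°
n_0 = (+0.2352, +0.9719)
n_1 = (-0.6027, +0.7980)
n_2 = (-0.9771, +0.2128)
n_3 = (-0.8233, -0.5676)
n_4 = (+0.1525, -0.9883)
n_5 = (+0.9873, -0.1591)
n_6 = (+0.8076, +0.5897)
  (0,1): δ = 129.33°  ·
  (0,2): δ = 88.68°  ·
  (0,3): δ = 41.81°  ·
  (0,4): δ = 22.38°  ·
  (0,5): δ = 94.45°  ·
  (0,6): δ = 139.74°  ·
  (1,2): δ = 139.35°  ·
  (1,3): δ = 92.48°  ·
  (1,4): δ = 28.29°  ·
  (1,5): δ = 43.78°  ·
  (1,6): δ = 89.07°  ·
  (2,3): δ = 133.13°  ·
  (2,4): δ = 68.94°  ·
  (2,5): δ = 3.13°  ✓
  (2,6): δ = 48.42°  ·
  (3,4): δ = 115.81°  ·
  (3,5): δ = 43.74°  ·
  (3,6): δ = 1.55°  ✓
  (4,5): δ = 107.92°  ·
  (4,6): δ = 62.64°  ·
  (5,6): δ = 134.71°  ·
antipodal pairs: 2

count = 2; pairs: (2,5), (3,6)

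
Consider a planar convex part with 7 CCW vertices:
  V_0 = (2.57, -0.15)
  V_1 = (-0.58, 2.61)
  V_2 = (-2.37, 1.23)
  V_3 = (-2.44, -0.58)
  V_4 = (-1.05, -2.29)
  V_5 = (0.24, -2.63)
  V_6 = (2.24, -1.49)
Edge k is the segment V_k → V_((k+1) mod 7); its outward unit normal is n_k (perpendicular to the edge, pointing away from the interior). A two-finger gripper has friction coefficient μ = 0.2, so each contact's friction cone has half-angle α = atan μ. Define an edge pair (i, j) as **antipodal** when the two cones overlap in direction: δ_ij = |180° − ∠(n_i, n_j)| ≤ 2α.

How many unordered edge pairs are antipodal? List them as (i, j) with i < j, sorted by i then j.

α = atan 0.2 = 11.31°;  2α = 22.62°
n_0 = (+0.6590, +0.7521)
n_1 = (-0.6106, +0.7920)
n_2 = (-0.9993, +0.0386)
n_3 = (-0.7760, -0.6308)
n_4 = (-0.2549, -0.9670)
n_5 = (+0.4952, -0.8688)
n_6 = (+0.9710, -0.2391)
  (0,1): δ = 101.15°  ·
  (0,2): δ = 50.99°  ·
  (0,3): δ = 9.67°  ✓
  (0,4): δ = 26.46°  ·
  (0,5): δ = 70.91°  ·
  (0,6): δ = 117.39°  ·
  (1,2): δ = 129.85°  ·
  (1,3): δ = 88.52°  ·
  (1,4): δ = 52.40°  ·
  (1,5): δ = 7.95°  ✓
  (1,6): δ = 38.53°  ·
  (2,3): δ = 138.68°  ·
  (2,4): δ = 102.55°  ·
  (2,5): δ = 58.10°  ·
  (2,6): δ = 11.62°  ✓
  (3,4): δ = 143.87°  ·
  (3,5): δ = 99.42°  ·
  (3,6): δ = 52.94°  ·
  (4,5): δ = 135.55°  ·
  (4,6): δ = 89.07°  ·
  (5,6): δ = 133.52°  ·
antipodal pairs: 3

count = 3; pairs: (0,3), (1,5), (2,6)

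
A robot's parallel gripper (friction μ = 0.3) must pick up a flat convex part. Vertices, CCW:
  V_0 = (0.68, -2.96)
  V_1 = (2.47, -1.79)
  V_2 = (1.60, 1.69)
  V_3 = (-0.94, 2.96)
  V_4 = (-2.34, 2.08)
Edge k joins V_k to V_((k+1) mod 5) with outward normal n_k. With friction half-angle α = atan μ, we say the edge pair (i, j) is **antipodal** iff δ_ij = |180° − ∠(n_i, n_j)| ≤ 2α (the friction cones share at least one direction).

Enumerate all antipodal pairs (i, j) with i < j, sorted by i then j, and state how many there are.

α = atan 0.3 = 16.70°;  2α = 33.40°
n_0 = (+0.5471, -0.8371)
n_1 = (+0.9701, +0.2425)
n_2 = (+0.4472, +0.8944)
n_3 = (-0.5322, +0.8466)
n_4 = (-0.8578, -0.5140)
  (0,1): δ = 109.13°  ·
  (0,2): δ = 59.73°  ·
  (0,3): δ = 1.02°  ✓
  (0,4): δ = 87.76°  ·
  (1,2): δ = 130.60°  ·
  (1,3): δ = 71.88°  ·
  (1,4): δ = 16.89°  ✓
  (2,3): δ = 121.28°  ·
  (2,4): δ = 32.50°  ✓
  (3,4): δ = 91.22°  ·
antipodal pairs: 3

count = 3; pairs: (0,3), (1,4), (2,4)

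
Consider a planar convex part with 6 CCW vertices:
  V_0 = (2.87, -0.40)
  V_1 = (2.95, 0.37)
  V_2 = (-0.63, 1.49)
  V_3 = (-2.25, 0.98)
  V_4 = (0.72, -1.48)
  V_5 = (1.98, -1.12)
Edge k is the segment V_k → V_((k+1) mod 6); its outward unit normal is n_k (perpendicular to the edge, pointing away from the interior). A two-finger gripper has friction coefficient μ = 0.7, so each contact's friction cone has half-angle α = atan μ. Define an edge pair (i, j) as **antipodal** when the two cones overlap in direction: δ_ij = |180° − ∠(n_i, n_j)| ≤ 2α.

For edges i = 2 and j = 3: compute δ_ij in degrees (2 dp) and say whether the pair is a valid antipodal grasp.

α = atan 0.7 = 34.99°;  2α = 69.98°
edge 2: e_2 = (-1.62, -0.51);  n_2 = (-0.3003, +0.9538)
edge 3: e_3 = (+2.97, -2.46);  n_3 = (-0.6379, -0.7701)
∠(n_2, n_3) = 122.89°
δ = |180° − 122.89°| = 57.11°
57.11° ≤ 2α = 69.98°  →  valid

δ = 57.11°, valid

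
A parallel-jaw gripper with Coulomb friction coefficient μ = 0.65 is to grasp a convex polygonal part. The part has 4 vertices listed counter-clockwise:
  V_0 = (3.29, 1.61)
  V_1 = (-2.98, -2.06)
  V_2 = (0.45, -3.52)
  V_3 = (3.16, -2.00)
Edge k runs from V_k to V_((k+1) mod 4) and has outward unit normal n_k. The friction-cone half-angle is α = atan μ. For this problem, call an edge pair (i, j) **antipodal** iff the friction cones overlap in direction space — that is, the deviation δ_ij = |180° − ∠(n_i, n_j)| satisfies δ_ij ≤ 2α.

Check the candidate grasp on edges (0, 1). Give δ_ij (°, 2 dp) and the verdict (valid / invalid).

δ = 53.40°, valid

α = atan 0.65 = 33.02°;  2α = 66.05°
edge 0: e_0 = (-6.27, -3.67);  n_0 = (-0.5052, +0.8630)
edge 1: e_1 = (+3.43, -1.46);  n_1 = (-0.3917, -0.9201)
∠(n_0, n_1) = 126.60°
δ = |180° − 126.60°| = 53.40°
53.40° ≤ 2α = 66.05°  →  valid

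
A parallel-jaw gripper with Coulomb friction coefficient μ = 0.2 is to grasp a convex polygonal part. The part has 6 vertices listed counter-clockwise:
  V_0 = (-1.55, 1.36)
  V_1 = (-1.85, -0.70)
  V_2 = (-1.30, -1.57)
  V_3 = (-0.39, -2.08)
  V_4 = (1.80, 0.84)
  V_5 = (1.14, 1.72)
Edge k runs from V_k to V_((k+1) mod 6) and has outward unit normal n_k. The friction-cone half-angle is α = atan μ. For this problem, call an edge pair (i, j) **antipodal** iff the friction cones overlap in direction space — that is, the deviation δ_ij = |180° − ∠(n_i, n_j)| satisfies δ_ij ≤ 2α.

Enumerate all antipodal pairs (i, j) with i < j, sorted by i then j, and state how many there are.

α = atan 0.2 = 11.31°;  2α = 22.62°
n_0 = (-0.9896, +0.1441)
n_1 = (-0.8453, -0.5344)
n_2 = (-0.4889, -0.8723)
n_3 = (+0.8000, -0.6000)
n_4 = (+0.8000, +0.6000)
n_5 = (-0.1326, +0.9912)
  (0,1): δ = 139.41°  ·
  (0,2): δ = 110.98°  ·
  (0,3): δ = 28.58°  ·
  (0,4): δ = 45.16°  ·
  (0,5): δ = 105.91°  ·
  (1,2): δ = 151.57°  ·
  (1,3): δ = 69.17°  ·
  (1,4): δ = 4.57°  ✓
  (1,5): δ = 65.32°  ·
  (2,3): δ = 97.60°  ·
  (2,4): δ = 23.86°  ·
  (2,5): δ = 36.89°  ·
  (3,4): δ = 106.26°  ·
  (3,5): δ = 45.51°  ·
  (4,5): δ = 119.25°  ·
antipodal pairs: 1

count = 1; pairs: (1,4)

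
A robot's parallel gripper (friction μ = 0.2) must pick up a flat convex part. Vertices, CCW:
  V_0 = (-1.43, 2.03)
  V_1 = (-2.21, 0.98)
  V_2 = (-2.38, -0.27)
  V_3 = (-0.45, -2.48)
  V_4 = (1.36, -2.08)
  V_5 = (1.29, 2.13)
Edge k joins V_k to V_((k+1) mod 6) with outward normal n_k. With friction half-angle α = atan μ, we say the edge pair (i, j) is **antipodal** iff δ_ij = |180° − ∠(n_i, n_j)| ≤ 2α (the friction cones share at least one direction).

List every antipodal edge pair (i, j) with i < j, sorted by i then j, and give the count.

α = atan 0.2 = 11.31°;  2α = 22.62°
n_0 = (-0.8027, +0.5963)
n_1 = (-0.9909, +0.1348)
n_2 = (-0.7532, -0.6578)
n_3 = (+0.2158, -0.9764)
n_4 = (+0.9999, +0.0166)
n_5 = (-0.0367, +0.9993)
  (0,1): δ = 151.14°  ·
  (0,2): δ = 102.26°  ·
  (0,3): δ = 40.93°  ·
  (0,4): δ = 37.56°  ·
  (0,5): δ = 128.71°  ·
  (1,2): δ = 131.12°  ·
  (1,3): δ = 69.79°  ·
  (1,4): δ = 8.70°  ✓
  (1,5): δ = 99.85°  ·
  (2,3): δ = 118.67°  ·
  (2,4): δ = 40.18°  ·
  (2,5): δ = 50.97°  ·
  (3,4): δ = 101.51°  ·
  (3,5): δ = 10.36°  ✓
  (4,5): δ = 88.85°  ·
antipodal pairs: 2

count = 2; pairs: (1,4), (3,5)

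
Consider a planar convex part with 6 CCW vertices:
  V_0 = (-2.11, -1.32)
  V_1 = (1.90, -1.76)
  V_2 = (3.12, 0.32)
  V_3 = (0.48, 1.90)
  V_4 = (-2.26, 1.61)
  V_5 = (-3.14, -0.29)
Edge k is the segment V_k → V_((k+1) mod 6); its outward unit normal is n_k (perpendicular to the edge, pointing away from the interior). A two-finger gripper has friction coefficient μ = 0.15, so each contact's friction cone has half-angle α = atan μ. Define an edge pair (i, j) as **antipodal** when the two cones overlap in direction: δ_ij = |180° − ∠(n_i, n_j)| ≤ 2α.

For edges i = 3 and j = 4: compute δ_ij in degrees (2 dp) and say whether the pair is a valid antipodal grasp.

δ = 120.89°, invalid

α = atan 0.15 = 8.53°;  2α = 17.06°
edge 3: e_3 = (-2.74, -0.29);  n_3 = (-0.1053, +0.9944)
edge 4: e_4 = (-0.88, -1.90);  n_4 = (-0.9074, +0.4203)
∠(n_3, n_4) = 59.11°
δ = |180° − 59.11°| = 120.89°
120.89° > 2α = 17.06°  →  invalid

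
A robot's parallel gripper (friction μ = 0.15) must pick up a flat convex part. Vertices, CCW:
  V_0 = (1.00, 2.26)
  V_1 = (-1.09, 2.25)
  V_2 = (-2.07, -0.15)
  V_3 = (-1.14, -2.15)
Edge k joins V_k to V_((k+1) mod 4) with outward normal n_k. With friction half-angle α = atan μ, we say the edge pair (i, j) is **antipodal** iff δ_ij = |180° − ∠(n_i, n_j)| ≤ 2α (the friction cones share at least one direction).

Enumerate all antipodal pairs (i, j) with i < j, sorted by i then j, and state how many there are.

count = 1; pairs: (1,3)

α = atan 0.15 = 8.53°;  2α = 17.06°
n_0 = (-0.0048, +1.0000)
n_1 = (-0.9258, +0.3780)
n_2 = (-0.9068, -0.4216)
n_3 = (+0.8997, -0.4366)
  (0,1): δ = 112.49°  ·
  (0,2): δ = 65.34°  ·
  (0,3): δ = 63.84°  ·
  (1,2): δ = 132.85°  ·
  (1,3): δ = 3.67°  ✓
  (2,3): δ = 50.82°  ·
antipodal pairs: 1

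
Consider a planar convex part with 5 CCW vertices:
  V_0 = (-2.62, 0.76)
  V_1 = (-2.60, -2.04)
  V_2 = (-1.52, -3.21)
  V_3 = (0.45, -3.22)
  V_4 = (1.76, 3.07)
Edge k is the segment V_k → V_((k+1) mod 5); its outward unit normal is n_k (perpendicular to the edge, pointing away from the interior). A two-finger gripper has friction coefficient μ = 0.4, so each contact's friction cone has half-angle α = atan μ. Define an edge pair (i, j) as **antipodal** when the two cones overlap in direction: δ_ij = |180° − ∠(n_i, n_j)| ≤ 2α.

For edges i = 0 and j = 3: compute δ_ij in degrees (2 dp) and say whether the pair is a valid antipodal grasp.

α = atan 0.4 = 21.80°;  2α = 43.60°
edge 0: e_0 = (+0.02, -2.80);  n_0 = (-1.0000, -0.0071)
edge 3: e_3 = (+1.31, +6.29);  n_3 = (+0.9790, -0.2039)
∠(n_0, n_3) = 167.83°
δ = |180° − 167.83°| = 12.17°
12.17° ≤ 2α = 43.60°  →  valid

δ = 12.17°, valid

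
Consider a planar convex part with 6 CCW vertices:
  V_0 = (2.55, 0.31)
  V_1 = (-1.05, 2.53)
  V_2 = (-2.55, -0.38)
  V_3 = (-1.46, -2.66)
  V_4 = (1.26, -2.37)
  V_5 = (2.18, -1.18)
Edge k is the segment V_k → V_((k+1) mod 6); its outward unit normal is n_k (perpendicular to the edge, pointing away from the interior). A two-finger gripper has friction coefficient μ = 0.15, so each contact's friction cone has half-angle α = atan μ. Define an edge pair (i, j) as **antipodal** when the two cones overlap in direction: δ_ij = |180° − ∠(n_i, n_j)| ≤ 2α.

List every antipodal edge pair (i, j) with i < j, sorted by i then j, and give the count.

count = 2; pairs: (1,4), (1,5)

α = atan 0.15 = 8.53°;  2α = 17.06°
n_0 = (+0.5249, +0.8512)
n_1 = (-0.8889, +0.4582)
n_2 = (-0.9022, -0.4313)
n_3 = (+0.1060, -0.9944)
n_4 = (+0.7911, -0.6116)
n_5 = (+0.9705, -0.2410)
  (0,1): δ = 85.61°  ·
  (0,2): δ = 32.79°  ·
  (0,3): δ = 37.75°  ·
  (0,4): δ = 83.95°  ·
  (0,5): δ = 107.72°  ·
  (1,2): δ = 127.18°  ·
  (1,3): δ = 56.64°  ·
  (1,4): δ = 10.44°  ✓
  (1,5): δ = 13.32°  ✓
  (2,3): δ = 109.47°  ·
  (2,4): δ = 63.26°  ·
  (2,5): δ = 39.50°  ·
  (3,4): δ = 133.79°  ·
  (3,5): δ = 110.03°  ·
  (4,5): δ = 156.24°  ·
antipodal pairs: 2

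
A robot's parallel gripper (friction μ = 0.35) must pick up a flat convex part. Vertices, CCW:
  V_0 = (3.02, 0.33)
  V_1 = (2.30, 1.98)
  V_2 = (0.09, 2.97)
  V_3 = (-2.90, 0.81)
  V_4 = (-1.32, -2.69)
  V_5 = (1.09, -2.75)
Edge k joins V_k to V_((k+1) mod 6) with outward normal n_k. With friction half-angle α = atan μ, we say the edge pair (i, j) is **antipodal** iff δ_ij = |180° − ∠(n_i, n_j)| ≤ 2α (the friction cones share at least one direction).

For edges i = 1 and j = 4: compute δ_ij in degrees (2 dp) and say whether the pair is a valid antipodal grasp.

δ = 22.70°, valid

α = atan 0.35 = 19.29°;  2α = 38.58°
edge 1: e_1 = (-2.21, +0.99);  n_1 = (+0.4088, +0.9126)
edge 4: e_4 = (+2.41, -0.06);  n_4 = (-0.0249, -0.9997)
∠(n_1, n_4) = 157.30°
δ = |180° − 157.30°| = 22.70°
22.70° ≤ 2α = 38.58°  →  valid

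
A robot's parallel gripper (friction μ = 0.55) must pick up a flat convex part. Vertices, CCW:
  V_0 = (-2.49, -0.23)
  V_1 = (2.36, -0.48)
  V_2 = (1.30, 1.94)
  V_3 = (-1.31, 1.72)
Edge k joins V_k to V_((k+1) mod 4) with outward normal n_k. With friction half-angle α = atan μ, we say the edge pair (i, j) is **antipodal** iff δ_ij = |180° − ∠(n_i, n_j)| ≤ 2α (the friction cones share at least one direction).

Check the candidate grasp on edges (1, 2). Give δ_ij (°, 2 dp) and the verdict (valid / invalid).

δ = 108.84°, invalid

α = atan 0.55 = 28.81°;  2α = 57.62°
edge 1: e_1 = (-1.06, +2.42);  n_1 = (+0.9160, +0.4012)
edge 2: e_2 = (-2.61, -0.22);  n_2 = (-0.0840, +0.9965)
∠(n_1, n_2) = 71.16°
δ = |180° − 71.16°| = 108.84°
108.84° > 2α = 57.62°  →  invalid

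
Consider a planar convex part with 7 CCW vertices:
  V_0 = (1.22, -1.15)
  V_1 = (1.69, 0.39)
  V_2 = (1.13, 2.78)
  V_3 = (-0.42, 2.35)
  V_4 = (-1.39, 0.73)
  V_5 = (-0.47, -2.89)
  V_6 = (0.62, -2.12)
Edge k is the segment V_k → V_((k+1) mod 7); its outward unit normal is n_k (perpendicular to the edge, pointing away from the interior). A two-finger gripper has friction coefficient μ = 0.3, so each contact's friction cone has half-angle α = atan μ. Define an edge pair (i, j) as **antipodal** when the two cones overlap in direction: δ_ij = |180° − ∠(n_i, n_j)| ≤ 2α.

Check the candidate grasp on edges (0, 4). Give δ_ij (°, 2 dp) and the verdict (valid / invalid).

δ = 31.23°, valid

α = atan 0.3 = 16.70°;  2α = 33.40°
edge 0: e_0 = (+0.47, +1.54);  n_0 = (+0.9564, -0.2919)
edge 4: e_4 = (+0.92, -3.62);  n_4 = (-0.9692, -0.2463)
∠(n_0, n_4) = 148.77°
δ = |180° − 148.77°| = 31.23°
31.23° ≤ 2α = 33.40°  →  valid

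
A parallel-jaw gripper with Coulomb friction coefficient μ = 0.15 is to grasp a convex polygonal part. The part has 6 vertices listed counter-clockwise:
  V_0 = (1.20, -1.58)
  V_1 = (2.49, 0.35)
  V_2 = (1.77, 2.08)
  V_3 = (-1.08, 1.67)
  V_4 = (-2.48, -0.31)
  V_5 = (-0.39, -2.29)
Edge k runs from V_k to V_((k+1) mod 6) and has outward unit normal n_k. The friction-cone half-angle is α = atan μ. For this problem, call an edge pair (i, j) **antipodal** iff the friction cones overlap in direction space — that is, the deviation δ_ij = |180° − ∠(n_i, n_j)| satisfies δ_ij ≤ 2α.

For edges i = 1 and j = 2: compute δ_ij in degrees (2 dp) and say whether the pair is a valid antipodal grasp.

δ = 104.41°, invalid

α = atan 0.15 = 8.53°;  2α = 17.06°
edge 1: e_1 = (-0.72, +1.73);  n_1 = (+0.9232, +0.3842)
edge 2: e_2 = (-2.85, -0.41);  n_2 = (-0.1424, +0.9898)
∠(n_1, n_2) = 75.59°
δ = |180° − 75.59°| = 104.41°
104.41° > 2α = 17.06°  →  invalid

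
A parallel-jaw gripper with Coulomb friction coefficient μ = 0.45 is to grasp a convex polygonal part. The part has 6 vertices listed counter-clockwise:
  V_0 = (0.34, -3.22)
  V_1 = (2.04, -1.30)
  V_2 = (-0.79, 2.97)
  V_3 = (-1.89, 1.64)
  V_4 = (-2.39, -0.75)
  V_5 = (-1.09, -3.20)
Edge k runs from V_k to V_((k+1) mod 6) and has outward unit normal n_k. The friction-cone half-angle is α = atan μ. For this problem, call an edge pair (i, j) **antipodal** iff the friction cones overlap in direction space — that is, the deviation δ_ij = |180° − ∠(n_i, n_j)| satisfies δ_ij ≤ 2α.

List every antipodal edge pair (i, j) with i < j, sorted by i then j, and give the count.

α = atan 0.45 = 24.23°;  2α = 48.46°
n_0 = (+0.7487, -0.6629)
n_1 = (+0.8335, +0.5524)
n_2 = (-0.7706, +0.6373)
n_3 = (-0.9788, +0.2048)
n_4 = (-0.8833, -0.4687)
n_5 = (-0.0140, -0.9999)
  (0,1): δ = 104.94°  ·
  (0,2): δ = 1.93°  ✓
  (0,3): δ = 29.71°  ✓
  (0,4): δ = 69.47°  ·
  (0,5): δ = 130.72°  ·
  (1,2): δ = 73.13°  ·
  (1,3): δ = 45.35°  ✓
  (1,4): δ = 5.58°  ✓
  (1,5): δ = 55.66°  ·
  (2,3): δ = 152.22°  ·
  (2,4): δ = 112.46°  ·
  (2,5): δ = 51.21°  ·
  (3,4): δ = 140.23°  ·
  (3,5): δ = 78.99°  ·
  (4,5): δ = 118.75°  ·
antipodal pairs: 4

count = 4; pairs: (0,2), (0,3), (1,3), (1,4)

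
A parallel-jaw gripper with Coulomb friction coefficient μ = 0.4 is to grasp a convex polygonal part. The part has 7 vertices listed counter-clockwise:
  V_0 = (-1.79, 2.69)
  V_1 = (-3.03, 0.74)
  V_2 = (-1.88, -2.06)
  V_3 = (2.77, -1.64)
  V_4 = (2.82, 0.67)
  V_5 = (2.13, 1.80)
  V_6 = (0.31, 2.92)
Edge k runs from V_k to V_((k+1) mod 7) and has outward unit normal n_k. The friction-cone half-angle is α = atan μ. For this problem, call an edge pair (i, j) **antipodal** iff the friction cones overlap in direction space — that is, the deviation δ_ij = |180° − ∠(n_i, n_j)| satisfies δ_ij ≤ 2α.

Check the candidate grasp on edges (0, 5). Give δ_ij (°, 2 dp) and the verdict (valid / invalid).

δ = 90.84°, invalid

α = atan 0.4 = 21.80°;  2α = 43.60°
edge 0: e_0 = (-1.24, -1.95);  n_0 = (-0.8438, +0.5366)
edge 5: e_5 = (-1.82, +1.12);  n_5 = (+0.5241, +0.8517)
∠(n_0, n_5) = 89.16°
δ = |180° − 89.16°| = 90.84°
90.84° > 2α = 43.60°  →  invalid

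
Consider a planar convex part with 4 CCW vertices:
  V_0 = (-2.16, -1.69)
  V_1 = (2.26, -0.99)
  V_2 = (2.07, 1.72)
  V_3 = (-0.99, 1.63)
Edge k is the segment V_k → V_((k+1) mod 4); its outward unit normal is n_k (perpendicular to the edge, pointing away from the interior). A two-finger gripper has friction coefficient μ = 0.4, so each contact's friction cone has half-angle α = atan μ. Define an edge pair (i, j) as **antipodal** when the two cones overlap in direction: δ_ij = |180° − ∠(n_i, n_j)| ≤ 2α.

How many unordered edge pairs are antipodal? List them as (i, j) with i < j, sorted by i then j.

α = atan 0.4 = 21.80°;  2α = 43.60°
n_0 = (+0.1564, -0.9877)
n_1 = (+0.9976, +0.0699)
n_2 = (-0.0294, +0.9996)
n_3 = (-0.9431, +0.3324)
  (0,1): δ = 94.99°  ·
  (0,2): δ = 7.31°  ✓
  (0,3): δ = 61.59°  ·
  (1,2): δ = 92.33°  ·
  (1,3): δ = 23.42°  ✓
  (2,3): δ = 111.10°  ·
antipodal pairs: 2

count = 2; pairs: (0,2), (1,3)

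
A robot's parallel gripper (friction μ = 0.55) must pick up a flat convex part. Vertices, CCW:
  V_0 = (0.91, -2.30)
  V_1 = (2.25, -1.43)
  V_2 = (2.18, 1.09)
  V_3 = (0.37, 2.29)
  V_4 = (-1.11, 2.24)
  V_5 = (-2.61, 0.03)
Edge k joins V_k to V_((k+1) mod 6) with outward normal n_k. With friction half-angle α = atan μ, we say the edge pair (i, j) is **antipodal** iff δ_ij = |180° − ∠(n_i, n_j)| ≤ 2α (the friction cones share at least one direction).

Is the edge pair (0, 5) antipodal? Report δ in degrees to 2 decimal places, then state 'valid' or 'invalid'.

δ = 113.50°, invalid

α = atan 0.55 = 28.81°;  2α = 57.62°
edge 0: e_0 = (+1.34, +0.87);  n_0 = (+0.5445, -0.8387)
edge 5: e_5 = (+3.52, -2.33);  n_5 = (-0.5520, -0.8339)
∠(n_0, n_5) = 66.50°
δ = |180° − 66.50°| = 113.50°
113.50° > 2α = 57.62°  →  invalid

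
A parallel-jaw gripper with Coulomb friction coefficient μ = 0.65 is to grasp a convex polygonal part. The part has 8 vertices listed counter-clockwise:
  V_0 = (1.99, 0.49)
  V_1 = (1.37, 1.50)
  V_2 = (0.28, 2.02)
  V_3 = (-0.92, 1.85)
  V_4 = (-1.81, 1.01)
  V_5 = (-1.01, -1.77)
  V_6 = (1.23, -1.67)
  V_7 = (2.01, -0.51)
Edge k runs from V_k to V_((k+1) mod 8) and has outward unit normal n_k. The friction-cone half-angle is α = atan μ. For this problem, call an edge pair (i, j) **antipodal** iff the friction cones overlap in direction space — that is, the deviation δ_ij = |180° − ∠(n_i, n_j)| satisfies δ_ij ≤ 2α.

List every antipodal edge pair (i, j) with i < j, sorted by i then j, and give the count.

α = atan 0.65 = 33.02°;  2α = 66.05°
n_0 = (+0.8522, +0.5232)
n_1 = (+0.4306, +0.9026)
n_2 = (-0.1403, +0.9901)
n_3 = (-0.6864, +0.7272)
n_4 = (-0.9610, -0.2765)
n_5 = (+0.0446, -0.9990)
n_6 = (+0.8298, -0.5580)
n_7 = (+0.9998, +0.0200)
  (0,1): δ = 147.05°  ·
  (0,2): δ = 113.48°  ·
  (0,3): δ = 78.20°  ·
  (0,4): δ = 15.49°  ✓
  (0,5): δ = 61.01°  ✓
  (0,6): δ = 114.54°  ·
  (0,7): δ = 149.60°  ·
  (1,2): δ = 146.43°  ·
  (1,3): δ = 111.15°  ·
  (1,4): δ = 48.44°  ✓
  (1,5): δ = 28.06°  ✓
  (1,6): δ = 81.59°  ·
  (1,7): δ = 116.65°  ·
  (2,3): δ = 144.72°  ·
  (2,4): δ = 82.01°  ·
  (2,5): δ = 5.51°  ✓
  (2,6): δ = 48.02°  ✓
  (2,7): δ = 83.08°  ·
  (3,4): δ = 117.29°  ·
  (3,5): δ = 40.79°  ✓
  (3,6): δ = 12.74°  ✓
  (3,7): δ = 47.80°  ✓
  (4,5): δ = 103.50°  ·
  (4,6): δ = 49.97°  ✓
  (4,7): δ = 14.91°  ✓
  (5,6): δ = 126.47°  ·
  (5,7): δ = 91.41°  ·
  (6,7): δ = 144.94°  ·
antipodal pairs: 11

count = 11; pairs: (0,4), (0,5), (1,4), (1,5), (2,5), (2,6), (3,5), (3,6), (3,7), (4,6), (4,7)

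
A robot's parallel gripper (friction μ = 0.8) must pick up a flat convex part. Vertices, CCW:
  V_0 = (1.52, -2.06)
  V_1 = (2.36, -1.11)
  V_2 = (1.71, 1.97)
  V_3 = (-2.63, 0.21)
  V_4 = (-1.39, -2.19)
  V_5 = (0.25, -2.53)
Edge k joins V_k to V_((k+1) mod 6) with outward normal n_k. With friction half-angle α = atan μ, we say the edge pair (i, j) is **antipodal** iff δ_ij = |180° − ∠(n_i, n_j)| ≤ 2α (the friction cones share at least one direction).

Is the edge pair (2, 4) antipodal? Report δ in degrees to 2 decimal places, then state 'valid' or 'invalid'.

δ = 33.79°, valid

α = atan 0.8 = 38.66°;  2α = 77.32°
edge 2: e_2 = (-4.34, -1.76);  n_2 = (-0.3758, +0.9267)
edge 4: e_4 = (+1.64, -0.34);  n_4 = (-0.2030, -0.9792)
∠(n_2, n_4) = 146.21°
δ = |180° − 146.21°| = 33.79°
33.79° ≤ 2α = 77.32°  →  valid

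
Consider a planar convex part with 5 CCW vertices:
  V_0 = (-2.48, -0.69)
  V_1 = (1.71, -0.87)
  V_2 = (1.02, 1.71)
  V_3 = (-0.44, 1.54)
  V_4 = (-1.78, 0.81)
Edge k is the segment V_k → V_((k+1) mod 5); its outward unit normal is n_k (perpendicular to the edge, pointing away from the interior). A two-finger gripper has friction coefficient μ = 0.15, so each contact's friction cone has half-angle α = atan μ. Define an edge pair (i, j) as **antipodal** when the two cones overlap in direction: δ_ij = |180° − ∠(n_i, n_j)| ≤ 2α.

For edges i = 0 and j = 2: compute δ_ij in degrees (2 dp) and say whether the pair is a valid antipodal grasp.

α = atan 0.15 = 8.53°;  2α = 17.06°
edge 0: e_0 = (+4.19, -0.18);  n_0 = (-0.0429, -0.9991)
edge 2: e_2 = (-1.46, -0.17);  n_2 = (-0.1157, +0.9933)
∠(n_0, n_2) = 170.90°
δ = |180° − 170.90°| = 9.10°
9.10° ≤ 2α = 17.06°  →  valid

δ = 9.10°, valid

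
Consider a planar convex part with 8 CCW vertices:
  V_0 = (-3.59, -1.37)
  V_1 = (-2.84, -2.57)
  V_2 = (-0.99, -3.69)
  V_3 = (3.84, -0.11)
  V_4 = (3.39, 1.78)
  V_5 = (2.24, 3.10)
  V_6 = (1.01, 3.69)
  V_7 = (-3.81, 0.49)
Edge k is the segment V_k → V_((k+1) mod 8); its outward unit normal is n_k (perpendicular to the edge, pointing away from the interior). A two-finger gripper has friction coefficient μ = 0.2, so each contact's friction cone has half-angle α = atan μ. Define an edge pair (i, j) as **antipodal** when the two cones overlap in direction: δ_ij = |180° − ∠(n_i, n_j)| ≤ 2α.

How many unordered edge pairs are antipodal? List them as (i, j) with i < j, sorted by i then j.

α = atan 0.2 = 11.31°;  2α = 22.62°
n_0 = (-0.8480, -0.5300)
n_1 = (-0.5179, -0.8554)
n_2 = (+0.5955, -0.8034)
n_3 = (+0.9728, +0.2316)
n_4 = (+0.7540, +0.6569)
n_5 = (+0.4325, +0.9016)
n_6 = (-0.5531, +0.8331)
n_7 = (-0.9931, -0.1175)
  (0,1): δ = 153.20°  ·
  (0,2): δ = 85.46°  ·
  (0,3): δ = 18.61°  ✓
  (0,4): δ = 9.06°  ✓
  (0,5): δ = 32.37°  ·
  (0,6): δ = 91.57°  ·
  (0,7): δ = 154.74°  ·
  (1,2): δ = 112.26°  ·
  (1,3): δ = 45.42°  ·
  (1,4): δ = 17.75°  ✓
  (1,5): δ = 5.57°  ✓
  (1,6): δ = 64.77°  ·
  (1,7): δ = 127.94°  ·
  (2,3): δ = 113.15°  ·
  (2,4): δ = 85.48°  ·
  (2,5): δ = 62.17°  ·
  (2,6): δ = 2.97°  ✓
  (2,7): δ = 60.20°  ·
  (3,4): δ = 152.33°  ·
  (3,5): δ = 129.02°  ·
  (3,6): δ = 69.81°  ·
  (3,7): δ = 6.65°  ✓
  (4,5): δ = 156.69°  ·
  (4,6): δ = 97.48°  ·
  (4,7): δ = 34.32°  ·
  (5,6): δ = 120.79°  ·
  (5,7): δ = 57.63°  ·
  (6,7): δ = 116.83°  ·
antipodal pairs: 6

count = 6; pairs: (0,3), (0,4), (1,4), (1,5), (2,6), (3,7)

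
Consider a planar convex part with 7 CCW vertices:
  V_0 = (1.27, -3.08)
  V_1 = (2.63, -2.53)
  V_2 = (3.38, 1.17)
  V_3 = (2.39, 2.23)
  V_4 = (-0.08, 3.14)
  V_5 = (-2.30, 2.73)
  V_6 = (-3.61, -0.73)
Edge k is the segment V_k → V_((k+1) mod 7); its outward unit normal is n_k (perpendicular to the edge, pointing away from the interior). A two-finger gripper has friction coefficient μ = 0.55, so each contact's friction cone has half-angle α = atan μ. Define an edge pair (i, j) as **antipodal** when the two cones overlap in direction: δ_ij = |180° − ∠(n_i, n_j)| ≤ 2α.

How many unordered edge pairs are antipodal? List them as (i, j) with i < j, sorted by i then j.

α = atan 0.55 = 28.81°;  2α = 57.62°
n_0 = (+0.3749, -0.9271)
n_1 = (+0.9801, -0.1987)
n_2 = (+0.7308, +0.6826)
n_3 = (+0.3457, +0.9383)
n_4 = (-0.1816, +0.9834)
n_5 = (-0.9352, +0.3541)
n_6 = (-0.4339, -0.9010)
  (0,1): δ = 123.48°  ·
  (0,2): δ = 68.97°  ·
  (0,3): δ = 42.24°  ✓
  (0,4): δ = 11.56°  ✓
  (0,5): δ = 47.24°  ✓
  (0,6): δ = 132.27°  ·
  (1,2): δ = 125.50°  ·
  (1,3): δ = 98.77°  ·
  (1,4): δ = 68.08°  ·
  (1,5): δ = 9.28°  ✓
  (1,6): δ = 75.75°  ·
  (2,3): δ = 153.27°  ·
  (2,4): δ = 122.58°  ·
  (2,5): δ = 63.78°  ·
  (2,6): δ = 21.24°  ✓
  (3,4): δ = 149.31°  ·
  (3,5): δ = 90.51°  ·
  (3,6): δ = 5.49°  ✓
  (4,5): δ = 121.20°  ·
  (4,6): δ = 36.18°  ✓
  (5,6): δ = 94.98°  ·
antipodal pairs: 7

count = 7; pairs: (0,3), (0,4), (0,5), (1,5), (2,6), (3,6), (4,6)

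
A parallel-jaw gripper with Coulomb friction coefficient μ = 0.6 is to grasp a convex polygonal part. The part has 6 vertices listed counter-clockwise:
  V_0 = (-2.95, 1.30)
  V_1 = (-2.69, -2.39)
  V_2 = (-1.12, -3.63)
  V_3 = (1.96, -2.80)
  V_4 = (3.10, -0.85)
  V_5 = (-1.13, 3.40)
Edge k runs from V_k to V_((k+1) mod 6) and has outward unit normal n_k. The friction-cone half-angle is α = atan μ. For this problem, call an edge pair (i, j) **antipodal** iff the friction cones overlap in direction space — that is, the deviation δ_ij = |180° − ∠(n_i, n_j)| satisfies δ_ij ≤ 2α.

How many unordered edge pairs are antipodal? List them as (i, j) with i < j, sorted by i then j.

α = atan 0.6 = 30.96°;  2α = 61.93°
n_0 = (-0.9975, -0.0703)
n_1 = (-0.6198, -0.7848)
n_2 = (+0.2602, -0.9656)
n_3 = (+0.8633, -0.5047)
n_4 = (+0.7088, +0.7054)
n_5 = (-0.7557, +0.6549)
  (0,1): δ = 132.33°  ·
  (0,2): δ = 78.95°  ·
  (0,3): δ = 34.34°  ✓
  (0,4): δ = 40.83°  ✓
  (0,5): δ = 135.06°  ·
  (1,2): δ = 126.62°  ·
  (1,3): δ = 82.01°  ·
  (1,4): δ = 6.83°  ✓
  (1,5): δ = 87.39°  ·
  (2,3): δ = 135.39°  ·
  (2,4): δ = 60.22°  ✓
  (2,5): δ = 34.00°  ✓
  (3,4): δ = 104.82°  ·
  (3,5): δ = 10.60°  ✓
  (4,5): δ = 85.78°  ·
antipodal pairs: 6

count = 6; pairs: (0,3), (0,4), (1,4), (2,4), (2,5), (3,5)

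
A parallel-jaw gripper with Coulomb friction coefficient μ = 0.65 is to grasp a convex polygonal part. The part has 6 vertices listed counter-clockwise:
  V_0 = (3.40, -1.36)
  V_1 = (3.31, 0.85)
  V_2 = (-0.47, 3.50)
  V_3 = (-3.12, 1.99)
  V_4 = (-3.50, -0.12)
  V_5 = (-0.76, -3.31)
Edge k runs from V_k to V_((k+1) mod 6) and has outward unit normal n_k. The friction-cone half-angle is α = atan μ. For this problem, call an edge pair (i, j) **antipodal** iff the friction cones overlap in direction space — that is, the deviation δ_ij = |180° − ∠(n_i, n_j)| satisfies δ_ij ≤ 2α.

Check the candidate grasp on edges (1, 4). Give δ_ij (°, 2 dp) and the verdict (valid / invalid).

δ = 14.31°, valid

α = atan 0.65 = 33.02°;  2α = 66.05°
edge 1: e_1 = (-3.78, +2.65);  n_1 = (+0.5740, +0.8188)
edge 4: e_4 = (+2.74, -3.19);  n_4 = (-0.7586, -0.6516)
∠(n_1, n_4) = 165.69°
δ = |180° − 165.69°| = 14.31°
14.31° ≤ 2α = 66.05°  →  valid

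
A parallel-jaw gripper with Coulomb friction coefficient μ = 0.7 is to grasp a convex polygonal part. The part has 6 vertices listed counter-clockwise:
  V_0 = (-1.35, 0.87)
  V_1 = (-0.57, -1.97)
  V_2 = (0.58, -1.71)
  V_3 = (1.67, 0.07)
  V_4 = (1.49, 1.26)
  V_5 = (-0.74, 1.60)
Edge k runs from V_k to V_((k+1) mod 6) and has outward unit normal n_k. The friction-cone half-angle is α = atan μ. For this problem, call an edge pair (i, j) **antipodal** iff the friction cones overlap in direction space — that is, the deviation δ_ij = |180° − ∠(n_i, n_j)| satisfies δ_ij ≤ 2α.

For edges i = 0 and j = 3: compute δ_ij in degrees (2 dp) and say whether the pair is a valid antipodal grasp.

α = atan 0.7 = 34.99°;  2α = 69.98°
edge 0: e_0 = (+0.78, -2.84);  n_0 = (-0.9643, -0.2648)
edge 3: e_3 = (-0.18, +1.19);  n_3 = (+0.9888, +0.1496)
∠(n_0, n_3) = 173.24°
δ = |180° − 173.24°| = 6.76°
6.76° ≤ 2α = 69.98°  →  valid

δ = 6.76°, valid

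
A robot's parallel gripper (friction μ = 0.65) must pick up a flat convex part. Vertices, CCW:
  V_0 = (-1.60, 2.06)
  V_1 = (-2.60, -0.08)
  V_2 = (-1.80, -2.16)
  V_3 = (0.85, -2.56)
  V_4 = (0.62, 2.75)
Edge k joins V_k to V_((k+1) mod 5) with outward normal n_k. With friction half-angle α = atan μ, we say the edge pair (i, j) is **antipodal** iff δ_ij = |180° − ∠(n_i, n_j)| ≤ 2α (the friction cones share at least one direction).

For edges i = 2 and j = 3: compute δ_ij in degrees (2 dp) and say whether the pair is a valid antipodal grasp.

δ = 78.94°, invalid

α = atan 0.65 = 33.02°;  2α = 66.05°
edge 2: e_2 = (+2.65, -0.40);  n_2 = (-0.1493, -0.9888)
edge 3: e_3 = (-0.23, +5.31);  n_3 = (+0.9991, +0.0433)
∠(n_2, n_3) = 101.06°
δ = |180° − 101.06°| = 78.94°
78.94° > 2α = 66.05°  →  invalid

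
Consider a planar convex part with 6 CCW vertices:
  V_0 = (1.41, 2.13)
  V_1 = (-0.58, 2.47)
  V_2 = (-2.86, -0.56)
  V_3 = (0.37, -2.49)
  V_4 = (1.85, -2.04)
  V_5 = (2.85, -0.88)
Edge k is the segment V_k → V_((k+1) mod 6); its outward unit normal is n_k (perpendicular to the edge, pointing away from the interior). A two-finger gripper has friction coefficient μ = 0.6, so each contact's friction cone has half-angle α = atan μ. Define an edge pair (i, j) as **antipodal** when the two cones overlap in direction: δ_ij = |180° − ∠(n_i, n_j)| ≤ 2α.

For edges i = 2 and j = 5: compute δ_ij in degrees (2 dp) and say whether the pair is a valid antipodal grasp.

α = atan 0.6 = 30.96°;  2α = 61.93°
edge 2: e_2 = (+3.23, -1.93);  n_2 = (-0.5129, -0.8584)
edge 5: e_5 = (-1.44, +3.01);  n_5 = (+0.9021, +0.4316)
∠(n_2, n_5) = 146.43°
δ = |180° − 146.43°| = 33.57°
33.57° ≤ 2α = 61.93°  →  valid

δ = 33.57°, valid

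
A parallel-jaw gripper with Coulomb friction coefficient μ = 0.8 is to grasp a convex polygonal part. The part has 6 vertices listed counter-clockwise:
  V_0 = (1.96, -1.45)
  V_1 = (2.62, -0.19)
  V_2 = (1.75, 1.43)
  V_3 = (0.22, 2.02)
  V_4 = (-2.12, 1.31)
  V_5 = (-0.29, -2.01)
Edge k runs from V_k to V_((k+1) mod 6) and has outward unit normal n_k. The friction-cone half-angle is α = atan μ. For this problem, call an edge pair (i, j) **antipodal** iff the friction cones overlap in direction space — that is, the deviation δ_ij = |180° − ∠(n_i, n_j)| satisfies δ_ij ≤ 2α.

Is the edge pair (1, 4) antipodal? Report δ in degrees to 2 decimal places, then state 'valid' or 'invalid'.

α = atan 0.8 = 38.66°;  2α = 77.32°
edge 1: e_1 = (-0.87, +1.62);  n_1 = (+0.8810, +0.4731)
edge 4: e_4 = (+1.83, -3.32);  n_4 = (-0.8758, -0.4827)
∠(n_1, n_4) = 179.37°
δ = |180° − 179.37°| = 0.63°
0.63° ≤ 2α = 77.32°  →  valid

δ = 0.63°, valid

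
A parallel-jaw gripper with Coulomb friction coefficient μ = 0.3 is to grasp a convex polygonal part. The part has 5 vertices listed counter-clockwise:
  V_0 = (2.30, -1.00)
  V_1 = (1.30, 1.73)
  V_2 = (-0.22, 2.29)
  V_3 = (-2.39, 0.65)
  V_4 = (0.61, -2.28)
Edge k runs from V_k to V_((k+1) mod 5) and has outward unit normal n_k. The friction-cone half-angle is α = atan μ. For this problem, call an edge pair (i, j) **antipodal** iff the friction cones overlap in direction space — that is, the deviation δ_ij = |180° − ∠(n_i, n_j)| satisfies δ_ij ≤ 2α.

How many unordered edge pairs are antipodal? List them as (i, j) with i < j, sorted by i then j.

count = 3; pairs: (0,3), (1,3), (2,4)

α = atan 0.3 = 16.70°;  2α = 33.40°
n_0 = (+0.9390, +0.3440)
n_1 = (+0.3457, +0.9383)
n_2 = (-0.6029, +0.7978)
n_3 = (-0.6987, -0.7154)
n_4 = (+0.6038, -0.7972)
  (0,1): δ = 130.34°  ·
  (0,2): δ = 73.04°  ·
  (0,3): δ = 25.56°  ✓
  (0,4): δ = 107.02°  ·
  (1,2): δ = 122.69°  ·
  (1,3): δ = 24.10°  ✓
  (1,4): δ = 57.37°  ·
  (2,3): δ = 81.40°  ·
  (2,4): δ = 0.06°  ✓
  (3,4): δ = 98.54°  ·
antipodal pairs: 3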